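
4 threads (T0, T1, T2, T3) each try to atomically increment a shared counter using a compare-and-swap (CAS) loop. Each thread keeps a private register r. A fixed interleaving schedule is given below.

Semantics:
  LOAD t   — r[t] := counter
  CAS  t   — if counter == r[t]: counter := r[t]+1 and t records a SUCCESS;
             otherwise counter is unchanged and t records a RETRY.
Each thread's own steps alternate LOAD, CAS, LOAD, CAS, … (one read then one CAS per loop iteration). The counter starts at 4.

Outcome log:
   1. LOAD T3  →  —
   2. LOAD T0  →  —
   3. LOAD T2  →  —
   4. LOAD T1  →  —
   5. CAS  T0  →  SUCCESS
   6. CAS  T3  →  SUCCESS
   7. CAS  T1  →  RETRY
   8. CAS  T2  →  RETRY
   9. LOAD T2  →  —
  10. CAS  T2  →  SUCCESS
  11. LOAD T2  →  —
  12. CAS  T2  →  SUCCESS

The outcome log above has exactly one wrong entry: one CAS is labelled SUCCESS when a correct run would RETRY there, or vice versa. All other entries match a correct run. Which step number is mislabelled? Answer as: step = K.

Correct run:
T3 LOAD — after: cnt=4, r=4 — load
T0 LOAD — after: cnt=4, r=4 — load
T2 LOAD — after: cnt=4, r=4 — load
T1 LOAD — after: cnt=4, r=4 — load
T0 CAS — after: cnt=5, r=4 — ok
T3 CAS — after: cnt=5, r=4 — retry
T1 CAS — after: cnt=5, r=4 — retry
T2 CAS — after: cnt=5, r=4 — retry
T2 LOAD — after: cnt=5, r=5 — load
T2 CAS — after: cnt=6, r=5 — ok
T2 LOAD — after: cnt=6, r=6 — load
T2 CAS — after: cnt=7, r=6 — ok
Log disagrees first at step 6.

step = 6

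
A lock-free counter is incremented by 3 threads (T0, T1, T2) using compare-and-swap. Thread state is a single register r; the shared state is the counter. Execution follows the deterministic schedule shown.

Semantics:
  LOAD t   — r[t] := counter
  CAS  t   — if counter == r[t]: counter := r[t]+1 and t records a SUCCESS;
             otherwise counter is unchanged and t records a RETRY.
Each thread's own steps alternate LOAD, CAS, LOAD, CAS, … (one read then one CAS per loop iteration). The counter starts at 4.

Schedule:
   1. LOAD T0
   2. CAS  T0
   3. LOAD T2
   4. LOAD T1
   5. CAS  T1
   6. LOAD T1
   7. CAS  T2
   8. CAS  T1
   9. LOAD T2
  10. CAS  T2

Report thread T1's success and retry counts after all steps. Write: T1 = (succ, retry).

T0 LOAD — after: cnt=4, r=4 — load
T0 CAS — after: cnt=5, r=4 — ok
T2 LOAD — after: cnt=5, r=5 — load
T1 LOAD — after: cnt=5, r=5 — load
T1 CAS — after: cnt=6, r=5 — ok
T1 LOAD — after: cnt=6, r=6 — load
T2 CAS — after: cnt=6, r=5 — retry
T1 CAS — after: cnt=7, r=6 — ok
T2 LOAD — after: cnt=7, r=7 — load
T2 CAS — after: cnt=8, r=7 — ok

T1 = (2, 0)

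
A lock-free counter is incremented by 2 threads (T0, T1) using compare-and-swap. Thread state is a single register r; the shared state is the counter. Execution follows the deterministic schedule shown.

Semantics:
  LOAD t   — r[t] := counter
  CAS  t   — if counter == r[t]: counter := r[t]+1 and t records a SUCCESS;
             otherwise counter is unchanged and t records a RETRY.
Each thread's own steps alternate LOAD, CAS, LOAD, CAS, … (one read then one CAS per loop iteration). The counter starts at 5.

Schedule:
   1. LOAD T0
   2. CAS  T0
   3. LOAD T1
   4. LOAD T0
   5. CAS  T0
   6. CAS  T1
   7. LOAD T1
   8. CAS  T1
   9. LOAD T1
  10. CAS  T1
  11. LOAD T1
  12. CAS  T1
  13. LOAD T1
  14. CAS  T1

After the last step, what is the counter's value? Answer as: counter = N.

counter = 11

1. LOAD T0 → mem=5 r[T0]=5 [LOAD]
2. CAS T0 → mem=6 r[T0]=5 [OK]
3. LOAD T1 → mem=6 r[T1]=6 [LOAD]
4. LOAD T0 → mem=6 r[T0]=6 [LOAD]
5. CAS T0 → mem=7 r[T0]=6 [OK]
6. CAS T1 → mem=7 r[T1]=6 [RETRY]
7. LOAD T1 → mem=7 r[T1]=7 [LOAD]
8. CAS T1 → mem=8 r[T1]=7 [OK]
9. LOAD T1 → mem=8 r[T1]=8 [LOAD]
10. CAS T1 → mem=9 r[T1]=8 [OK]
11. LOAD T1 → mem=9 r[T1]=9 [LOAD]
12. CAS T1 → mem=10 r[T1]=9 [OK]
13. LOAD T1 → mem=10 r[T1]=10 [LOAD]
14. CAS T1 → mem=11 r[T1]=10 [OK]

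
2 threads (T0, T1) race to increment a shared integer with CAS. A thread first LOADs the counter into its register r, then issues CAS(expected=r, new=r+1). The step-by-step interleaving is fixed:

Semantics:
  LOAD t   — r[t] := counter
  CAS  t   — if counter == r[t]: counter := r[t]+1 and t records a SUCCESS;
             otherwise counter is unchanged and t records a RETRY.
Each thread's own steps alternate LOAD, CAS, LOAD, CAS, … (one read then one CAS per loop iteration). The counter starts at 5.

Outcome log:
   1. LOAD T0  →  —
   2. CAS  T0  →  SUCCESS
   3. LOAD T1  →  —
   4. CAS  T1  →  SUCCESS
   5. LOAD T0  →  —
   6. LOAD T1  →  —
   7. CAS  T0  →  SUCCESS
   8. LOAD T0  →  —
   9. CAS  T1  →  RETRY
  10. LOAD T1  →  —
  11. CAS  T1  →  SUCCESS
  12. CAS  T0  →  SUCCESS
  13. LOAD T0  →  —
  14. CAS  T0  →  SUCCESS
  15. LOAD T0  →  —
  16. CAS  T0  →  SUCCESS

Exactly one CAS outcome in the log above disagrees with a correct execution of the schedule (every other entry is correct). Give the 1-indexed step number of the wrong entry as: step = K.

Reference trace:
1. LOAD T0 → mem=5 r[T0]=5 [LOAD]
2. CAS T0 → mem=6 r[T0]=5 [OK]
3. LOAD T1 → mem=6 r[T1]=6 [LOAD]
4. CAS T1 → mem=7 r[T1]=6 [OK]
5. LOAD T0 → mem=7 r[T0]=7 [LOAD]
6. LOAD T1 → mem=7 r[T1]=7 [LOAD]
7. CAS T0 → mem=8 r[T0]=7 [OK]
8. LOAD T0 → mem=8 r[T0]=8 [LOAD]
9. CAS T1 → mem=8 r[T1]=7 [RETRY]
10. LOAD T1 → mem=8 r[T1]=8 [LOAD]
11. CAS T1 → mem=9 r[T1]=8 [OK]
12. CAS T0 → mem=9 r[T0]=8 [RETRY]
13. LOAD T0 → mem=9 r[T0]=9 [LOAD]
14. CAS T0 → mem=10 r[T0]=9 [OK]
15. LOAD T0 → mem=10 r[T0]=10 [LOAD]
16. CAS T0 → mem=11 r[T0]=10 [OK]
Mismatch at 12.

step = 12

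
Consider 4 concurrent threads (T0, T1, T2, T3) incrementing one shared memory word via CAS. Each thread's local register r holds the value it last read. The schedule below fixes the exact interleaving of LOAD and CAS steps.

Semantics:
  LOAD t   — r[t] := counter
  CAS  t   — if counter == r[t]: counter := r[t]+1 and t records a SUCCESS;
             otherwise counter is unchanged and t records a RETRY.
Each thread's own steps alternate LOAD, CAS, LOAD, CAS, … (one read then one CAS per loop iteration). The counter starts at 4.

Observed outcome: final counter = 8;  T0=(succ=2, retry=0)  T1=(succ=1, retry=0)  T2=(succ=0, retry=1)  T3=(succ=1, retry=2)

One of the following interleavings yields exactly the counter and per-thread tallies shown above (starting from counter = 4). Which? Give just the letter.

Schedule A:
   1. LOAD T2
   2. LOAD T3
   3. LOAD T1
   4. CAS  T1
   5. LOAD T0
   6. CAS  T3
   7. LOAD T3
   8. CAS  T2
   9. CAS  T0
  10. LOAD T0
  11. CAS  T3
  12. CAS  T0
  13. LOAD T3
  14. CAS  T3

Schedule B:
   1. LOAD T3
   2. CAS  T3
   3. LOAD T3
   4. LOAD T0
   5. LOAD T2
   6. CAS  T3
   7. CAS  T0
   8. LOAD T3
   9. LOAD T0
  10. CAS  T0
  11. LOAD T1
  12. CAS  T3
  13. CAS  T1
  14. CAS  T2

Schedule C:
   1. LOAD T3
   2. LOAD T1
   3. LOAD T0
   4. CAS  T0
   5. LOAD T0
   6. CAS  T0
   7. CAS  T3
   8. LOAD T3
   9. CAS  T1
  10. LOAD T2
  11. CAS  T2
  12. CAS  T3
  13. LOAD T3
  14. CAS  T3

Simulating candidate A:
1. LOAD T2 → mem=4 r[T2]=4 [LOAD]
2. LOAD T3 → mem=4 r[T3]=4 [LOAD]
3. LOAD T1 → mem=4 r[T1]=4 [LOAD]
4. CAS T1 → mem=5 r[T1]=4 [OK]
5. LOAD T0 → mem=5 r[T0]=5 [LOAD]
6. CAS T3 → mem=5 r[T3]=4 [RETRY]
7. LOAD T3 → mem=5 r[T3]=5 [LOAD]
8. CAS T2 → mem=5 r[T2]=4 [RETRY]
9. CAS T0 → mem=6 r[T0]=5 [OK]
10. LOAD T0 → mem=6 r[T0]=6 [LOAD]
11. CAS T3 → mem=6 r[T3]=5 [RETRY]
12. CAS T0 → mem=7 r[T0]=6 [OK]
13. LOAD T3 → mem=7 r[T3]=7 [LOAD]
14. CAS T3 → mem=8 r[T3]=7 [OK]

A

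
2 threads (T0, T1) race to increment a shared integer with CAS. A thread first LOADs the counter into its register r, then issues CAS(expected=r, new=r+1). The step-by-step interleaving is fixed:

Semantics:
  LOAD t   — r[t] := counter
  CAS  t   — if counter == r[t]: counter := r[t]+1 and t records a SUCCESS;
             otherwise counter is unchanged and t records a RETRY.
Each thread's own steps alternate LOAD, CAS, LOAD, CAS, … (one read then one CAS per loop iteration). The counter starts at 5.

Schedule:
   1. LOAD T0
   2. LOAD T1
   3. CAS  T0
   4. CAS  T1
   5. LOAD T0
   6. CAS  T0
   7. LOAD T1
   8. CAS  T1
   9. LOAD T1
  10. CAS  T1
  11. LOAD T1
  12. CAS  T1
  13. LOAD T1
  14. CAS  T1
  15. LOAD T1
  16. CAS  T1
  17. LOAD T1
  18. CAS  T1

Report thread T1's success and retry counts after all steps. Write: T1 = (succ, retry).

#1 T0 reads 5
#2 T1 reads 5
#3 T0 CAS(5→6) writes; counter now 6
#4 T1 CAS(5→6) fails; counter now 6
#5 T0 reads 6
#6 T0 CAS(6→7) writes; counter now 7
#7 T1 reads 7
#8 T1 CAS(7→8) writes; counter now 8
#9 T1 reads 8
#10 T1 CAS(8→9) writes; counter now 9
#11 T1 reads 9
#12 T1 CAS(9→10) writes; counter now 10
#13 T1 reads 10
#14 T1 CAS(10→11) writes; counter now 11
#15 T1 reads 11
#16 T1 CAS(11→12) writes; counter now 12
#17 T1 reads 12
#18 T1 CAS(12→13) writes; counter now 13

T1 = (6, 1)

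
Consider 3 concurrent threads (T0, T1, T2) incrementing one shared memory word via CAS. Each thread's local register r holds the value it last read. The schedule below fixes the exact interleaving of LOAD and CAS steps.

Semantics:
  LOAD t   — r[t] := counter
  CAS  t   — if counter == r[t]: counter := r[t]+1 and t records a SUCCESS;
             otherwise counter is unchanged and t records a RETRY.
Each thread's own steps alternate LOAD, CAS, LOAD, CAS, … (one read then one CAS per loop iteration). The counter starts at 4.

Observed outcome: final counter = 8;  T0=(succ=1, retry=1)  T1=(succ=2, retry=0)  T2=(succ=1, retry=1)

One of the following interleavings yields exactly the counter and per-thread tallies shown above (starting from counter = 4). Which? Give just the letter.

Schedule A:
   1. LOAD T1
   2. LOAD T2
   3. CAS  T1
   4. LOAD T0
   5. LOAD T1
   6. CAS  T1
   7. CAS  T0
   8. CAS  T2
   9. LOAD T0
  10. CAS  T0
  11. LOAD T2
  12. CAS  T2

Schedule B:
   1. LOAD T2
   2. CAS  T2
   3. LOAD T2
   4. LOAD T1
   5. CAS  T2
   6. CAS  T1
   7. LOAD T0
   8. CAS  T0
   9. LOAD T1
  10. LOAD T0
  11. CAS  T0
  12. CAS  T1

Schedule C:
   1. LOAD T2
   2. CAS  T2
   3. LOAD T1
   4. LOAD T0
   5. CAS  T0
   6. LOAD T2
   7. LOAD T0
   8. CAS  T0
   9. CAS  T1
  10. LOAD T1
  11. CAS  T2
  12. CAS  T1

Simulating candidate A:
[1] T1.load  rd  (counter 4, T1.r 4)
[2] T2.load  rd  (counter 4, T2.r 4)
[3] T1.cas  hit  (counter 5, T1.r 4)
[4] T0.load  rd  (counter 5, T0.r 5)
[5] T1.load  rd  (counter 5, T1.r 5)
[6] T1.cas  hit  (counter 6, T1.r 5)
[7] T0.cas  miss  (counter 6, T0.r 5)
[8] T2.cas  miss  (counter 6, T2.r 4)
[9] T0.load  rd  (counter 6, T0.r 6)
[10] T0.cas  hit  (counter 7, T0.r 6)
[11] T2.load  rd  (counter 7, T2.r 7)
[12] T2.cas  hit  (counter 8, T2.r 7)

A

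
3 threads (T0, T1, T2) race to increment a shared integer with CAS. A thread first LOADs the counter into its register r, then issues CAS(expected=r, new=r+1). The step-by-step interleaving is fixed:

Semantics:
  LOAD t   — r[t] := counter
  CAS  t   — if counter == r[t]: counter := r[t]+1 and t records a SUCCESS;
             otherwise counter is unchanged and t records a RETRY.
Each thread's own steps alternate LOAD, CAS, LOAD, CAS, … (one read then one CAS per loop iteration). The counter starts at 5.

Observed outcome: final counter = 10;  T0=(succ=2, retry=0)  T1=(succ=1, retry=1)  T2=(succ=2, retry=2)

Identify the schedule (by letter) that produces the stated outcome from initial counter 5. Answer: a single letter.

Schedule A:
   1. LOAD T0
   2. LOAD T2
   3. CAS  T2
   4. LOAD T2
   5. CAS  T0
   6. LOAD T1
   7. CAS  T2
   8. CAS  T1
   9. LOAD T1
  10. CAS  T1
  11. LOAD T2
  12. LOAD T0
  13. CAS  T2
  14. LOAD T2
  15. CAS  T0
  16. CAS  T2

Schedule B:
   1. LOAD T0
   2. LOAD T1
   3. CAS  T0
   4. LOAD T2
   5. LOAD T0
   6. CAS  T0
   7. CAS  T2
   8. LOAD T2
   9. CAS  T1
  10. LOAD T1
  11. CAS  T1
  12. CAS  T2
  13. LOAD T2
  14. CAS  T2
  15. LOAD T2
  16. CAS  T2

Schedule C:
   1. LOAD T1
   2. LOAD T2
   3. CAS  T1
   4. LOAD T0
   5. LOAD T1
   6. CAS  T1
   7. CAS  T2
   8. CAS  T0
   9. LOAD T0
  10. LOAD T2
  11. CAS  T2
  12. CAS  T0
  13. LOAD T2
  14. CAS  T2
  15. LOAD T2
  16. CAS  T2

Tracing schedule B:
[1] T0.load  rd  (counter 5, T0.r 5)
[2] T1.load  rd  (counter 5, T1.r 5)
[3] T0.cas  hit  (counter 6, T0.r 5)
[4] T2.load  rd  (counter 6, T2.r 6)
[5] T0.load  rd  (counter 6, T0.r 6)
[6] T0.cas  hit  (counter 7, T0.r 6)
[7] T2.cas  miss  (counter 7, T2.r 6)
[8] T2.load  rd  (counter 7, T2.r 7)
[9] T1.cas  miss  (counter 7, T1.r 5)
[10] T1.load  rd  (counter 7, T1.r 7)
[11] T1.cas  hit  (counter 8, T1.r 7)
[12] T2.cas  miss  (counter 8, T2.r 7)
[13] T2.load  rd  (counter 8, T2.r 8)
[14] T2.cas  hit  (counter 9, T2.r 8)
[15] T2.load  rd  (counter 9, T2.r 9)
[16] T2.cas  hit  (counter 10, T2.r 9)

B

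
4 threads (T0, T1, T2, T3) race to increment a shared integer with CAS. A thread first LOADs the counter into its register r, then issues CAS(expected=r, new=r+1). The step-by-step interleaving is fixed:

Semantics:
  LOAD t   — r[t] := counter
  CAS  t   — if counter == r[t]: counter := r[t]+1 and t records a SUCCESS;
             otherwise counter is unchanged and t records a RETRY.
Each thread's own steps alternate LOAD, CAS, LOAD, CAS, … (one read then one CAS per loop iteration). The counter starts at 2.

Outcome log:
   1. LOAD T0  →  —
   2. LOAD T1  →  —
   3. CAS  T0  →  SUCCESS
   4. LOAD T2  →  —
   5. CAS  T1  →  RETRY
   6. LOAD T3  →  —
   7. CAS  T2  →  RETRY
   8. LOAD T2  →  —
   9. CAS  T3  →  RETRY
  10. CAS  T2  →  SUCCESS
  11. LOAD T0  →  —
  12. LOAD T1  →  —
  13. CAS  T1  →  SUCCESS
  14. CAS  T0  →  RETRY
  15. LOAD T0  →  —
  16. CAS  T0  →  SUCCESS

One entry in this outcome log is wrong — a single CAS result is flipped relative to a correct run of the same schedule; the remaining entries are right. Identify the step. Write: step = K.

step = 7

Reference trace:
T0 LOAD — after: cnt=2, r=2 — load
T1 LOAD — after: cnt=2, r=2 — load
T0 CAS — after: cnt=3, r=2 — ok
T2 LOAD — after: cnt=3, r=3 — load
T1 CAS — after: cnt=3, r=2 — retry
T3 LOAD — after: cnt=3, r=3 — load
T2 CAS — after: cnt=4, r=3 — ok
T2 LOAD — after: cnt=4, r=4 — load
T3 CAS — after: cnt=4, r=3 — retry
T2 CAS — after: cnt=5, r=4 — ok
T0 LOAD — after: cnt=5, r=5 — load
T1 LOAD — after: cnt=5, r=5 — load
T1 CAS — after: cnt=6, r=5 — ok
T0 CAS — after: cnt=6, r=5 — retry
T0 LOAD — after: cnt=6, r=6 — load
T0 CAS — after: cnt=7, r=6 — ok
Mismatch at 7.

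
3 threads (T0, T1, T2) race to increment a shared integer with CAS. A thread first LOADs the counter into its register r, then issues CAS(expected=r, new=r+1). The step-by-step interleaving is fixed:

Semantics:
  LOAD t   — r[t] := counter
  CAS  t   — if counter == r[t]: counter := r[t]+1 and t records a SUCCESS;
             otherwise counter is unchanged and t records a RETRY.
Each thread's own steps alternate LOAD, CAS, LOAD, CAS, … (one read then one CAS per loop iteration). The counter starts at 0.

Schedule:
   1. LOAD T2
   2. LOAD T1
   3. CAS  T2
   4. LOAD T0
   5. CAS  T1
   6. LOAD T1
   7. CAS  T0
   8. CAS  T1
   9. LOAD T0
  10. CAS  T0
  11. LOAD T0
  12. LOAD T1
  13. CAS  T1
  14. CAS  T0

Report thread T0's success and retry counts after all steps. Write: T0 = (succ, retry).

T0 = (2, 1)

   1) LOAD T2:  M=0  r_T2=0
   2) LOAD T1:  M=0  r_T1=0
   3) CAS  T2:  M=1  r_T2=0 ✓
   4) LOAD T0:  M=1  r_T0=1
   5) CAS  T1:  M=1  r_T1=0 ✗
   6) LOAD T1:  M=1  r_T1=1
   7) CAS  T0:  M=2  r_T0=1 ✓
   8) CAS  T1:  M=2  r_T1=1 ✗
   9) LOAD T0:  M=2  r_T0=2
  10) CAS  T0:  M=3  r_T0=2 ✓
  11) LOAD T0:  M=3  r_T0=3
  12) LOAD T1:  M=3  r_T1=3
  13) CAS  T1:  M=4  r_T1=3 ✓
  14) CAS  T0:  M=4  r_T0=3 ✗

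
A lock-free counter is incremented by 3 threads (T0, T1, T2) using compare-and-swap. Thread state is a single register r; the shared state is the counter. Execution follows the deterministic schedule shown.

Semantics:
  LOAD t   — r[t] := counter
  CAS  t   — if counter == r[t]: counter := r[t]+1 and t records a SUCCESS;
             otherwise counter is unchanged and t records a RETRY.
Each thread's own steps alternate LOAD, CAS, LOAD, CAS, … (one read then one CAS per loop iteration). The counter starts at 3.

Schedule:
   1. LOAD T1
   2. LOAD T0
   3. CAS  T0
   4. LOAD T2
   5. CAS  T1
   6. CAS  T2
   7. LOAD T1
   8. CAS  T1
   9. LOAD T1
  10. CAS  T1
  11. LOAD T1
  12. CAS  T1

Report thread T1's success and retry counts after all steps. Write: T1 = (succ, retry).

step 1: T1 LOAD ⇒ load; ctr=3 reg=3
step 2: T0 LOAD ⇒ load; ctr=3 reg=3
step 3: T0 CAS ⇒ ok; ctr=4 reg=3
step 4: T2 LOAD ⇒ load; ctr=4 reg=4
step 5: T1 CAS ⇒ retry; ctr=4 reg=3
step 6: T2 CAS ⇒ ok; ctr=5 reg=4
step 7: T1 LOAD ⇒ load; ctr=5 reg=5
step 8: T1 CAS ⇒ ok; ctr=6 reg=5
step 9: T1 LOAD ⇒ load; ctr=6 reg=6
step 10: T1 CAS ⇒ ok; ctr=7 reg=6
step 11: T1 LOAD ⇒ load; ctr=7 reg=7
step 12: T1 CAS ⇒ ok; ctr=8 reg=7

T1 = (3, 1)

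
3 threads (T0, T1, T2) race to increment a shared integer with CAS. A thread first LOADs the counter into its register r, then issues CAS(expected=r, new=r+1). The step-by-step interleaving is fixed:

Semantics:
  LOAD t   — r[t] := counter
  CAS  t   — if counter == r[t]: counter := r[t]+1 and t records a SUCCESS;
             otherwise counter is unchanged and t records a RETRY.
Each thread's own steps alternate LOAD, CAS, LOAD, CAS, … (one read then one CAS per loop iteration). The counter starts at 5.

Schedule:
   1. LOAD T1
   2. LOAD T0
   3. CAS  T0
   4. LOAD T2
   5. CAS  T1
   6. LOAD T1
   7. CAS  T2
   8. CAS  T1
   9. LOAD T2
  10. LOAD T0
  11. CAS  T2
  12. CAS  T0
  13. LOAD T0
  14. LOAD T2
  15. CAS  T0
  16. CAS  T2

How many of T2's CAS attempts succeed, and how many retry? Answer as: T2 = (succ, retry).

   1) LOAD T1:  M=5  r_T1=5
   2) LOAD T0:  M=5  r_T0=5
   3) CAS  T0:  M=6  r_T0=5 ✓
   4) LOAD T2:  M=6  r_T2=6
   5) CAS  T1:  M=6  r_T1=5 ✗
   6) LOAD T1:  M=6  r_T1=6
   7) CAS  T2:  M=7  r_T2=6 ✓
   8) CAS  T1:  M=7  r_T1=6 ✗
   9) LOAD T2:  M=7  r_T2=7
  10) LOAD T0:  M=7  r_T0=7
  11) CAS  T2:  M=8  r_T2=7 ✓
  12) CAS  T0:  M=8  r_T0=7 ✗
  13) LOAD T0:  M=8  r_T0=8
  14) LOAD T2:  M=8  r_T2=8
  15) CAS  T0:  M=9  r_T0=8 ✓
  16) CAS  T2:  M=9  r_T2=8 ✗

T2 = (2, 1)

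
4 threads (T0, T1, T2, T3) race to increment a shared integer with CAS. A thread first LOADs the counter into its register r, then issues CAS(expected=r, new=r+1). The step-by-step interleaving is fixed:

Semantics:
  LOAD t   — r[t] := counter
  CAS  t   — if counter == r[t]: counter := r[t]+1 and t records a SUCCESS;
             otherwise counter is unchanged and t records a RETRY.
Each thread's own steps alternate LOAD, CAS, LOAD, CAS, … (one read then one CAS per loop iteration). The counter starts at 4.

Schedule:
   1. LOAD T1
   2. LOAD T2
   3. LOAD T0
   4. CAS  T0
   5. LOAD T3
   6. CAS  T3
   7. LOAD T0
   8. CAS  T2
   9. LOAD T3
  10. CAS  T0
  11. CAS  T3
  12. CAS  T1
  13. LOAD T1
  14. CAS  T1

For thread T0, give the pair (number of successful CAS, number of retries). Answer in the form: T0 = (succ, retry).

step 1: T1 LOAD ⇒ load; ctr=4 reg=4
step 2: T2 LOAD ⇒ load; ctr=4 reg=4
step 3: T0 LOAD ⇒ load; ctr=4 reg=4
step 4: T0 CAS ⇒ ok; ctr=5 reg=4
step 5: T3 LOAD ⇒ load; ctr=5 reg=5
step 6: T3 CAS ⇒ ok; ctr=6 reg=5
step 7: T0 LOAD ⇒ load; ctr=6 reg=6
step 8: T2 CAS ⇒ retry; ctr=6 reg=4
step 9: T3 LOAD ⇒ load; ctr=6 reg=6
step 10: T0 CAS ⇒ ok; ctr=7 reg=6
step 11: T3 CAS ⇒ retry; ctr=7 reg=6
step 12: T1 CAS ⇒ retry; ctr=7 reg=4
step 13: T1 LOAD ⇒ load; ctr=7 reg=7
step 14: T1 CAS ⇒ ok; ctr=8 reg=7

T0 = (2, 0)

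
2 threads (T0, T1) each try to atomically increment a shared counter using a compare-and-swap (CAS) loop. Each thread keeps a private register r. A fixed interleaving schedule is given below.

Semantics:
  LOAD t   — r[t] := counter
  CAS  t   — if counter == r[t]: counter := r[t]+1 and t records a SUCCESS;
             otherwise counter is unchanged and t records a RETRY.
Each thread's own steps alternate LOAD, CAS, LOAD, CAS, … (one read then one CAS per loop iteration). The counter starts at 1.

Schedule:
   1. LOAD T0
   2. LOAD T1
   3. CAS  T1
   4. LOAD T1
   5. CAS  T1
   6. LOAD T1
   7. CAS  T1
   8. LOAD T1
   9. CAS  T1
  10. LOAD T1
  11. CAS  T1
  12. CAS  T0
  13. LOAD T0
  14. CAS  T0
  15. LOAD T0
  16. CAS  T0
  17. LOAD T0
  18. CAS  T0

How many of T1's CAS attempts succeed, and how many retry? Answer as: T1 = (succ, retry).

T1 = (5, 0)

   1) LOAD T0:  M=1  r_T0=1
   2) LOAD T1:  M=1  r_T1=1
   3) CAS  T1:  M=2  r_T1=1 ✓
   4) LOAD T1:  M=2  r_T1=2
   5) CAS  T1:  M=3  r_T1=2 ✓
   6) LOAD T1:  M=3  r_T1=3
   7) CAS  T1:  M=4  r_T1=3 ✓
   8) LOAD T1:  M=4  r_T1=4
   9) CAS  T1:  M=5  r_T1=4 ✓
  10) LOAD T1:  M=5  r_T1=5
  11) CAS  T1:  M=6  r_T1=5 ✓
  12) CAS  T0:  M=6  r_T0=1 ✗
  13) LOAD T0:  M=6  r_T0=6
  14) CAS  T0:  M=7  r_T0=6 ✓
  15) LOAD T0:  M=7  r_T0=7
  16) CAS  T0:  M=8  r_T0=7 ✓
  17) LOAD T0:  M=8  r_T0=8
  18) CAS  T0:  M=9  r_T0=8 ✓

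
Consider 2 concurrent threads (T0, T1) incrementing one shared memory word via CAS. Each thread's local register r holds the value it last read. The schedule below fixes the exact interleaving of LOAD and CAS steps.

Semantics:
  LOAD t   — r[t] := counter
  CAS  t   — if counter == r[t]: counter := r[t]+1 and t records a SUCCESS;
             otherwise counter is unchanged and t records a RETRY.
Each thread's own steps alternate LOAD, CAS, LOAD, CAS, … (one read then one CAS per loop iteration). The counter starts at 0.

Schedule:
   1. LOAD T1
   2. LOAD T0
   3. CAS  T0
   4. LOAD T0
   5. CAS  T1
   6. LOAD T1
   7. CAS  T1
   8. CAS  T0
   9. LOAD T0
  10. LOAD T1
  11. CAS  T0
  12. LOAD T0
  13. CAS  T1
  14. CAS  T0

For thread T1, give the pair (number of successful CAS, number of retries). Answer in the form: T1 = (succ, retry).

   1) LOAD T1:  M=0  r_T1=0
   2) LOAD T0:  M=0  r_T0=0
   3) CAS  T0:  M=1  r_T0=0 ✓
   4) LOAD T0:  M=1  r_T0=1
   5) CAS  T1:  M=1  r_T1=0 ✗
   6) LOAD T1:  M=1  r_T1=1
   7) CAS  T1:  M=2  r_T1=1 ✓
   8) CAS  T0:  M=2  r_T0=1 ✗
   9) LOAD T0:  M=2  r_T0=2
  10) LOAD T1:  M=2  r_T1=2
  11) CAS  T0:  M=3  r_T0=2 ✓
  12) LOAD T0:  M=3  r_T0=3
  13) CAS  T1:  M=3  r_T1=2 ✗
  14) CAS  T0:  M=4  r_T0=3 ✓

T1 = (1, 2)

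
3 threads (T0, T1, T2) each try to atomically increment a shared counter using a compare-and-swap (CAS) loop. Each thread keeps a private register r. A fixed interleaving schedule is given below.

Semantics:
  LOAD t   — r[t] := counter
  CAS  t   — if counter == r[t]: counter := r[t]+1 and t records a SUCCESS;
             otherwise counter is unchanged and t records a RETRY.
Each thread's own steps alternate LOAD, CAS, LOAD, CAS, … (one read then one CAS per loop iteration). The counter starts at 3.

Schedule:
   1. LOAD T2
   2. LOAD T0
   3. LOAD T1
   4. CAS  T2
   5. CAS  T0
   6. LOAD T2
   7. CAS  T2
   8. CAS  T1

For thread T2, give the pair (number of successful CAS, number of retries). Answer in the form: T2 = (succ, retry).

T2 = (2, 0)

[1] T2.load  rd  (counter 3, T2.r 3)
[2] T0.load  rd  (counter 3, T0.r 3)
[3] T1.load  rd  (counter 3, T1.r 3)
[4] T2.cas  hit  (counter 4, T2.r 3)
[5] T0.cas  miss  (counter 4, T0.r 3)
[6] T2.load  rd  (counter 4, T2.r 4)
[7] T2.cas  hit  (counter 5, T2.r 4)
[8] T1.cas  miss  (counter 5, T1.r 3)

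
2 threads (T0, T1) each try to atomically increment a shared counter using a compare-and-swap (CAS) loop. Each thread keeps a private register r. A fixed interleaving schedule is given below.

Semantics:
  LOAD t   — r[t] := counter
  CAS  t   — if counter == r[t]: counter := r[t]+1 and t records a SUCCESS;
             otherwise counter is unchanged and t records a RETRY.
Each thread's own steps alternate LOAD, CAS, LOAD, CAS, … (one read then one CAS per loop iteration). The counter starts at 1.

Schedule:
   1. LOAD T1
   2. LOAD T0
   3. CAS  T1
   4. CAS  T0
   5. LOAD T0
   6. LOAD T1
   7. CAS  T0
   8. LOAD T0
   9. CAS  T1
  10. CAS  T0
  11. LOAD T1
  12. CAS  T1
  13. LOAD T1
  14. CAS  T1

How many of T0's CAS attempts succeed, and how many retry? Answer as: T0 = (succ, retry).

T0 = (2, 1)

[1] T1.load  rd  (counter 1, T1.r 1)
[2] T0.load  rd  (counter 1, T0.r 1)
[3] T1.cas  hit  (counter 2, T1.r 1)
[4] T0.cas  miss  (counter 2, T0.r 1)
[5] T0.load  rd  (counter 2, T0.r 2)
[6] T1.load  rd  (counter 2, T1.r 2)
[7] T0.cas  hit  (counter 3, T0.r 2)
[8] T0.load  rd  (counter 3, T0.r 3)
[9] T1.cas  miss  (counter 3, T1.r 2)
[10] T0.cas  hit  (counter 4, T0.r 3)
[11] T1.load  rd  (counter 4, T1.r 4)
[12] T1.cas  hit  (counter 5, T1.r 4)
[13] T1.load  rd  (counter 5, T1.r 5)
[14] T1.cas  hit  (counter 6, T1.r 5)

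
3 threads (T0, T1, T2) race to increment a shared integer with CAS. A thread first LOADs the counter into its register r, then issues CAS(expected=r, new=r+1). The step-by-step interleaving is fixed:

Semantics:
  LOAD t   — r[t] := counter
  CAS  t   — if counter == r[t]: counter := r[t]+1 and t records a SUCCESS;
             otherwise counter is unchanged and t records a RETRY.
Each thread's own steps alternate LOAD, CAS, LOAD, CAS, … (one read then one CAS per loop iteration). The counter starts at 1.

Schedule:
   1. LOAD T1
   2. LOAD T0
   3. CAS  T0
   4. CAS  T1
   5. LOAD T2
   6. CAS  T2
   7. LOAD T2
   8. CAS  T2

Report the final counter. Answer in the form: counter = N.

T1 LOAD — after: cnt=1, r=1 — load
T0 LOAD — after: cnt=1, r=1 — load
T0 CAS — after: cnt=2, r=1 — ok
T1 CAS — after: cnt=2, r=1 — retry
T2 LOAD — after: cnt=2, r=2 — load
T2 CAS — after: cnt=3, r=2 — ok
T2 LOAD — after: cnt=3, r=3 — load
T2 CAS — after: cnt=4, r=3 — ok

counter = 4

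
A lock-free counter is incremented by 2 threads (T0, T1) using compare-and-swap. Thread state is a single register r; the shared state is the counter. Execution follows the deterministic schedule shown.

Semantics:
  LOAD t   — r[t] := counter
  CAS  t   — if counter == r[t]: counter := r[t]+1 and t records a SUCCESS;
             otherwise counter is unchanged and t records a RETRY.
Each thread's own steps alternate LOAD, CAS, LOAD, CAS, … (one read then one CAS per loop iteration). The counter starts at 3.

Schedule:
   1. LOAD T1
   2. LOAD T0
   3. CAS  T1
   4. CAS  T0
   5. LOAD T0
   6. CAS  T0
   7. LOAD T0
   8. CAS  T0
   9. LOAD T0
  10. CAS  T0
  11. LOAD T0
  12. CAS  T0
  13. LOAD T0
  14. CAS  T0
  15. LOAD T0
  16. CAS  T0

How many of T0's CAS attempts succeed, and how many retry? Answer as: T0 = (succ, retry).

T0 = (6, 1)

[1] T1.load  rd  (counter 3, T1.r 3)
[2] T0.load  rd  (counter 3, T0.r 3)
[3] T1.cas  hit  (counter 4, T1.r 3)
[4] T0.cas  miss  (counter 4, T0.r 3)
[5] T0.load  rd  (counter 4, T0.r 4)
[6] T0.cas  hit  (counter 5, T0.r 4)
[7] T0.load  rd  (counter 5, T0.r 5)
[8] T0.cas  hit  (counter 6, T0.r 5)
[9] T0.load  rd  (counter 6, T0.r 6)
[10] T0.cas  hit  (counter 7, T0.r 6)
[11] T0.load  rd  (counter 7, T0.r 7)
[12] T0.cas  hit  (counter 8, T0.r 7)
[13] T0.load  rd  (counter 8, T0.r 8)
[14] T0.cas  hit  (counter 9, T0.r 8)
[15] T0.load  rd  (counter 9, T0.r 9)
[16] T0.cas  hit  (counter 10, T0.r 9)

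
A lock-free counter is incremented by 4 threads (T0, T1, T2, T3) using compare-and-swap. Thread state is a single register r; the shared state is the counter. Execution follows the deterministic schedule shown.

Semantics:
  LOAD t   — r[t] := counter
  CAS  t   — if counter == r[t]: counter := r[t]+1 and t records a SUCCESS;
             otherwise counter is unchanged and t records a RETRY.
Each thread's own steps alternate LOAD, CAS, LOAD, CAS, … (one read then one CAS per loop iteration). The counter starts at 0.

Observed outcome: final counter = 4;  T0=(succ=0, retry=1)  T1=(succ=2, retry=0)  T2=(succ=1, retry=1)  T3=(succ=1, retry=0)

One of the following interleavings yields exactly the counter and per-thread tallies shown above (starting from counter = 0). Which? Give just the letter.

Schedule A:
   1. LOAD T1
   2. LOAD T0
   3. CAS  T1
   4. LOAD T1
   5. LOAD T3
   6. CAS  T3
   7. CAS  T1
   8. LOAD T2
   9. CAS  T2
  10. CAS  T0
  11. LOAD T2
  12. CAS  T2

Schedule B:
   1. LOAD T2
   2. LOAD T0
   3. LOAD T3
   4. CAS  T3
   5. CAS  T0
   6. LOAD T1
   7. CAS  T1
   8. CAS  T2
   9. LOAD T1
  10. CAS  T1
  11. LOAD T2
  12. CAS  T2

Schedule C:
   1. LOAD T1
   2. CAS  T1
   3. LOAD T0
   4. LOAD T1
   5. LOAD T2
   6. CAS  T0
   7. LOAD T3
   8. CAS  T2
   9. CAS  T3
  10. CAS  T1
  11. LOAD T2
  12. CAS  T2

Simulating candidate B:
#1 T2 reads 0
#2 T0 reads 0
#3 T3 reads 0
#4 T3 CAS(0→1) writes; counter now 1
#5 T0 CAS(0→1) fails; counter now 1
#6 T1 reads 1
#7 T1 CAS(1→2) writes; counter now 2
#8 T2 CAS(0→1) fails; counter now 2
#9 T1 reads 2
#10 T1 CAS(2→3) writes; counter now 3
#11 T2 reads 3
#12 T2 CAS(3→4) writes; counter now 4

B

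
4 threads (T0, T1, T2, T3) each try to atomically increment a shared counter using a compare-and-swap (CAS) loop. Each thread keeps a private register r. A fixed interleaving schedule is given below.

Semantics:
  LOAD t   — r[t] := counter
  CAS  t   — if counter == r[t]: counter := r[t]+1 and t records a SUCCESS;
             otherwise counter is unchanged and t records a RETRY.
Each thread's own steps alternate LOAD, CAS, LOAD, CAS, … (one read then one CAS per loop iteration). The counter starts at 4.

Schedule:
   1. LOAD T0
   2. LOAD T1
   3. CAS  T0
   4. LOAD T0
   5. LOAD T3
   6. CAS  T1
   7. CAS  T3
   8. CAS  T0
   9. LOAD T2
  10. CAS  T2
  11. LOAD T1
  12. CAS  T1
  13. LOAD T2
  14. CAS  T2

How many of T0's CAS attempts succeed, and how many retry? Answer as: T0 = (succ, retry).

T0 = (1, 1)

   1) LOAD T0:  M=4  r_T0=4
   2) LOAD T1:  M=4  r_T1=4
   3) CAS  T0:  M=5  r_T0=4 ✓
   4) LOAD T0:  M=5  r_T0=5
   5) LOAD T3:  M=5  r_T3=5
   6) CAS  T1:  M=5  r_T1=4 ✗
   7) CAS  T3:  M=6  r_T3=5 ✓
   8) CAS  T0:  M=6  r_T0=5 ✗
   9) LOAD T2:  M=6  r_T2=6
  10) CAS  T2:  M=7  r_T2=6 ✓
  11) LOAD T1:  M=7  r_T1=7
  12) CAS  T1:  M=8  r_T1=7 ✓
  13) LOAD T2:  M=8  r_T2=8
  14) CAS  T2:  M=9  r_T2=8 ✓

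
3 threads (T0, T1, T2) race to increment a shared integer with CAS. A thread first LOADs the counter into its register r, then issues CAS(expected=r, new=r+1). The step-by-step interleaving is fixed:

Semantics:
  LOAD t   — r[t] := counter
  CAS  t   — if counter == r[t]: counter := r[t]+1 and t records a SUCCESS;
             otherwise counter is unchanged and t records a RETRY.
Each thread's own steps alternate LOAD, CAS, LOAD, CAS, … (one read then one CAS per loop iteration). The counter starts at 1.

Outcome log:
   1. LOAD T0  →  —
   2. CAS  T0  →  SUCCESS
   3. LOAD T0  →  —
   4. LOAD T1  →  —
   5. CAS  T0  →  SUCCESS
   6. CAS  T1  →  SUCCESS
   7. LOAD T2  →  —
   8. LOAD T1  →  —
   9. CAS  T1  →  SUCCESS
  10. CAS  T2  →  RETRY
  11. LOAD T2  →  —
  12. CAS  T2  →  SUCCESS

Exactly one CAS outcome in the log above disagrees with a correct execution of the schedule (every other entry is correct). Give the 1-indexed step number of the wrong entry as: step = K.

Reference trace:
step 1: T0 LOAD ⇒ load; ctr=1 reg=1
step 2: T0 CAS ⇒ ok; ctr=2 reg=1
step 3: T0 LOAD ⇒ load; ctr=2 reg=2
step 4: T1 LOAD ⇒ load; ctr=2 reg=2
step 5: T0 CAS ⇒ ok; ctr=3 reg=2
step 6: T1 CAS ⇒ retry; ctr=3 reg=2
step 7: T2 LOAD ⇒ load; ctr=3 reg=3
step 8: T1 LOAD ⇒ load; ctr=3 reg=3
step 9: T1 CAS ⇒ ok; ctr=4 reg=3
step 10: T2 CAS ⇒ retry; ctr=4 reg=3
step 11: T2 LOAD ⇒ load; ctr=4 reg=4
step 12: T2 CAS ⇒ ok; ctr=5 reg=4
Mismatch at 6.

step = 6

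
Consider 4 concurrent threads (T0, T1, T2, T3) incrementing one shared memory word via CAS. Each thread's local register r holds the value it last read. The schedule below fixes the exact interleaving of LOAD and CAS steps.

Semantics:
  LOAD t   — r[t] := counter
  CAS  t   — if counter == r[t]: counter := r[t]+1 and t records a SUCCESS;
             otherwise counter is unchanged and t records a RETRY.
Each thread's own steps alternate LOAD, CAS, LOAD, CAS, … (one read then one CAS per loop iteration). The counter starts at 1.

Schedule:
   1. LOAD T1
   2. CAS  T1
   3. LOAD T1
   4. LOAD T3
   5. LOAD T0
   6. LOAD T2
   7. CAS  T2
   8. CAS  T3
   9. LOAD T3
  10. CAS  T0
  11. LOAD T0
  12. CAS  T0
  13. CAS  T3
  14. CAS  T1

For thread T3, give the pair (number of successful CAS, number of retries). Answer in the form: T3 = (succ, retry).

[1] T1.load  rd  (counter 1, T1.r 1)
[2] T1.cas  hit  (counter 2, T1.r 1)
[3] T1.load  rd  (counter 2, T1.r 2)
[4] T3.load  rd  (counter 2, T3.r 2)
[5] T0.load  rd  (counter 2, T0.r 2)
[6] T2.load  rd  (counter 2, T2.r 2)
[7] T2.cas  hit  (counter 3, T2.r 2)
[8] T3.cas  miss  (counter 3, T3.r 2)
[9] T3.load  rd  (counter 3, T3.r 3)
[10] T0.cas  miss  (counter 3, T0.r 2)
[11] T0.load  rd  (counter 3, T0.r 3)
[12] T0.cas  hit  (counter 4, T0.r 3)
[13] T3.cas  miss  (counter 4, T3.r 3)
[14] T1.cas  miss  (counter 4, T1.r 2)

T3 = (0, 2)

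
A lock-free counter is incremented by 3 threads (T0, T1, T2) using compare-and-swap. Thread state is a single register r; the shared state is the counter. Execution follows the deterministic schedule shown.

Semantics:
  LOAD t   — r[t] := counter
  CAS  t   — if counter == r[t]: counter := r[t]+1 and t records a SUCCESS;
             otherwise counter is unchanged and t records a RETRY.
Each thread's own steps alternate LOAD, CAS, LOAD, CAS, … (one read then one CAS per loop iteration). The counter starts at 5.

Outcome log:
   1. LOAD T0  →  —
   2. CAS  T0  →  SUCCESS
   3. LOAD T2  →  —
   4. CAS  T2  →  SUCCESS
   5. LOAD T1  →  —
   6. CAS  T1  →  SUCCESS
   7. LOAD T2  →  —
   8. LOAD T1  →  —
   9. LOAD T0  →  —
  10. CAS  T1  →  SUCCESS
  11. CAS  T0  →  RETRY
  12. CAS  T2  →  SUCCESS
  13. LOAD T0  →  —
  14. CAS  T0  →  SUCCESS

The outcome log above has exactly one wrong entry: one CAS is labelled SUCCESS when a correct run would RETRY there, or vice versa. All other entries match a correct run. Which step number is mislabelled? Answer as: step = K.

Correct run:
[1] T0.load  rd  (counter 5, T0.r 5)
[2] T0.cas  hit  (counter 6, T0.r 5)
[3] T2.load  rd  (counter 6, T2.r 6)
[4] T2.cas  hit  (counter 7, T2.r 6)
[5] T1.load  rd  (counter 7, T1.r 7)
[6] T1.cas  hit  (counter 8, T1.r 7)
[7] T2.load  rd  (counter 8, T2.r 8)
[8] T1.load  rd  (counter 8, T1.r 8)
[9] T0.load  rd  (counter 8, T0.r 8)
[10] T1.cas  hit  (counter 9, T1.r 8)
[11] T0.cas  miss  (counter 9, T0.r 8)
[12] T2.cas  miss  (counter 9, T2.r 8)
[13] T0.load  rd  (counter 9, T0.r 9)
[14] T0.cas  hit  (counter 10, T0.r 9)
Flip is step 12.

step = 12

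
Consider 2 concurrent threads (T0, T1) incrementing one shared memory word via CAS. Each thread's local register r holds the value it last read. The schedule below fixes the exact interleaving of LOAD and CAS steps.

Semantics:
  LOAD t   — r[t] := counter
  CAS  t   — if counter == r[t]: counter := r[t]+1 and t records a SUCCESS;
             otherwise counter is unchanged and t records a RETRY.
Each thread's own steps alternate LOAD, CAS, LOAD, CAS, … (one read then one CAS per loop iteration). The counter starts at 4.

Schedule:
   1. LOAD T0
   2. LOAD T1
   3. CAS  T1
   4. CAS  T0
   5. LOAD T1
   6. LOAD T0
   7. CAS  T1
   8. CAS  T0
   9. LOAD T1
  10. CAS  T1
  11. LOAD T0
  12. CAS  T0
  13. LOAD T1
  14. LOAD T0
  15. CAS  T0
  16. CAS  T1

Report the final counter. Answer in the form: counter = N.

T0 LOAD — after: cnt=4, r=4 — load
T1 LOAD — after: cnt=4, r=4 — load
T1 CAS — after: cnt=5, r=4 — ok
T0 CAS — after: cnt=5, r=4 — retry
T1 LOAD — after: cnt=5, r=5 — load
T0 LOAD — after: cnt=5, r=5 — load
T1 CAS — after: cnt=6, r=5 — ok
T0 CAS — after: cnt=6, r=5 — retry
T1 LOAD — after: cnt=6, r=6 — load
T1 CAS — after: cnt=7, r=6 — ok
T0 LOAD — after: cnt=7, r=7 — load
T0 CAS — after: cnt=8, r=7 — ok
T1 LOAD — after: cnt=8, r=8 — load
T0 LOAD — after: cnt=8, r=8 — load
T0 CAS — after: cnt=9, r=8 — ok
T1 CAS — after: cnt=9, r=8 — retry

counter = 9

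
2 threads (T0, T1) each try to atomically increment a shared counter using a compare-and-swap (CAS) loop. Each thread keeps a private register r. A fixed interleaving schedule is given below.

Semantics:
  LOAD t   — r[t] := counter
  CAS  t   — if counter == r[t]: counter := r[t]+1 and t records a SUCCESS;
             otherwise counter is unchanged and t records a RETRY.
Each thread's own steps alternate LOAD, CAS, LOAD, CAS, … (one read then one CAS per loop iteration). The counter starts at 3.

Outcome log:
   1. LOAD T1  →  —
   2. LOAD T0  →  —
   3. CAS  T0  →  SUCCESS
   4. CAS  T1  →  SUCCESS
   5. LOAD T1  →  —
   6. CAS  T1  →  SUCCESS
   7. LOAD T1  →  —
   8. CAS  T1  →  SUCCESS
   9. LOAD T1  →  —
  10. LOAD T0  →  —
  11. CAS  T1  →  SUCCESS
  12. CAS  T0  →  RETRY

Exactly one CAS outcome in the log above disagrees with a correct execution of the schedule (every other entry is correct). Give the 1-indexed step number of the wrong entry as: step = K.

step = 4

Reference trace:
#1 T1 reads 3
#2 T0 reads 3
#3 T0 CAS(3→4) writes; counter now 4
#4 T1 CAS(3→4) fails; counter now 4
#5 T1 reads 4
#6 T1 CAS(4→5) writes; counter now 5
#7 T1 reads 5
#8 T1 CAS(5→6) writes; counter now 6
#9 T1 reads 6
#10 T0 reads 6
#11 T1 CAS(6→7) writes; counter now 7
#12 T0 CAS(6→7) fails; counter now 7
Flip is step 4.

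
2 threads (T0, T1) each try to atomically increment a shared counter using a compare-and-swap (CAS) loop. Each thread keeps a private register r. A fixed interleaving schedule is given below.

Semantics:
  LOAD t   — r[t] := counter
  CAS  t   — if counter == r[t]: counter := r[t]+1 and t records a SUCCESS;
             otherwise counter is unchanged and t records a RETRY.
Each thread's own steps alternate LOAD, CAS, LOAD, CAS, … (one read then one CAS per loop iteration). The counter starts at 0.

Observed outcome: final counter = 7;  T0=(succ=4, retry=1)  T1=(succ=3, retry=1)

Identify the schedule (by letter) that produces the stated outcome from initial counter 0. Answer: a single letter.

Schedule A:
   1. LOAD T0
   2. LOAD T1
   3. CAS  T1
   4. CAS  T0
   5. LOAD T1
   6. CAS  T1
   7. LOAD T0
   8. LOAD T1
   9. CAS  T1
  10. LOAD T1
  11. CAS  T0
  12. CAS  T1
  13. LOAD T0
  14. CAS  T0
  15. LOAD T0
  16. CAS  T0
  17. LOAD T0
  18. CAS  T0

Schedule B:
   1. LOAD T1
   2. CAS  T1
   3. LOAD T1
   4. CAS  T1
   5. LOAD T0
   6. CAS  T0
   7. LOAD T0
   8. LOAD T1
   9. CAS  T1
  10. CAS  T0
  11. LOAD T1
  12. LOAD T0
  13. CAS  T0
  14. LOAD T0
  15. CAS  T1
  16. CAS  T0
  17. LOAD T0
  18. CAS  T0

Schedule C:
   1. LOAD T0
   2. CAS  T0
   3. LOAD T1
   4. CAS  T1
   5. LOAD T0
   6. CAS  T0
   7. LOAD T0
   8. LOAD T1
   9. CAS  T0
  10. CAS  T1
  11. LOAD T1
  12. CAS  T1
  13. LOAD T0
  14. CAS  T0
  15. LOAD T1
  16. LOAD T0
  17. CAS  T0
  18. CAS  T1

B

Tracing schedule B:
1. LOAD T1 → mem=0 r[T1]=0 [LOAD]
2. CAS T1 → mem=1 r[T1]=0 [OK]
3. LOAD T1 → mem=1 r[T1]=1 [LOAD]
4. CAS T1 → mem=2 r[T1]=1 [OK]
5. LOAD T0 → mem=2 r[T0]=2 [LOAD]
6. CAS T0 → mem=3 r[T0]=2 [OK]
7. LOAD T0 → mem=3 r[T0]=3 [LOAD]
8. LOAD T1 → mem=3 r[T1]=3 [LOAD]
9. CAS T1 → mem=4 r[T1]=3 [OK]
10. CAS T0 → mem=4 r[T0]=3 [RETRY]
11. LOAD T1 → mem=4 r[T1]=4 [LOAD]
12. LOAD T0 → mem=4 r[T0]=4 [LOAD]
13. CAS T0 → mem=5 r[T0]=4 [OK]
14. LOAD T0 → mem=5 r[T0]=5 [LOAD]
15. CAS T1 → mem=5 r[T1]=4 [RETRY]
16. CAS T0 → mem=6 r[T0]=5 [OK]
17. LOAD T0 → mem=6 r[T0]=6 [LOAD]
18. CAS T0 → mem=7 r[T0]=6 [OK]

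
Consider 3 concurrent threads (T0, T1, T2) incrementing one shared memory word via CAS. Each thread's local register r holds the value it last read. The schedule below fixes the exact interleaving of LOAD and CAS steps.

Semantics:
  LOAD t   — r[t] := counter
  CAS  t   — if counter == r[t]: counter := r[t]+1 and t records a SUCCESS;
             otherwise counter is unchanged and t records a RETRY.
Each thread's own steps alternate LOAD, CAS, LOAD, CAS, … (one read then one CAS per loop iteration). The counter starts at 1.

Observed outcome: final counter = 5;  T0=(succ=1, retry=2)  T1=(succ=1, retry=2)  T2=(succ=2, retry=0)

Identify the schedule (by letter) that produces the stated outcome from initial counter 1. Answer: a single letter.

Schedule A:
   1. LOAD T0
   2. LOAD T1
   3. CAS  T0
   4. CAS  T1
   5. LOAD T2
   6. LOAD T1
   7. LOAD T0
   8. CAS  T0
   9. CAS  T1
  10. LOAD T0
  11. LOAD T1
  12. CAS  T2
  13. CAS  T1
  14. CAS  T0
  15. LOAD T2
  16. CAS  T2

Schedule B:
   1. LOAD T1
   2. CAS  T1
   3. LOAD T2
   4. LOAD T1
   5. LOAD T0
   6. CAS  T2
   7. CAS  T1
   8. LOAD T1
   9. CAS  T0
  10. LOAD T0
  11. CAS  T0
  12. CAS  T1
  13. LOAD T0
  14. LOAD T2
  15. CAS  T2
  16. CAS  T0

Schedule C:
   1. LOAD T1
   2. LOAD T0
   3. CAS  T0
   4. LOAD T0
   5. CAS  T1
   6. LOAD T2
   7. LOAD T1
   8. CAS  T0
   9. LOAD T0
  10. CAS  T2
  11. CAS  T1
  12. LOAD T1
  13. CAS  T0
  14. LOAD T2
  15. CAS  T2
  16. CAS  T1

B

Run B:
#1 T1 reads 1
#2 T1 CAS(1→2) writes; counter now 2
#3 T2 reads 2
#4 T1 reads 2
#5 T0 reads 2
#6 T2 CAS(2→3) writes; counter now 3
#7 T1 CAS(2→3) fails; counter now 3
#8 T1 reads 3
#9 T0 CAS(2→3) fails; counter now 3
#10 T0 reads 3
#11 T0 CAS(3→4) writes; counter now 4
#12 T1 CAS(3→4) fails; counter now 4
#13 T0 reads 4
#14 T2 reads 4
#15 T2 CAS(4→5) writes; counter now 5
#16 T0 CAS(4→5) fails; counter now 5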